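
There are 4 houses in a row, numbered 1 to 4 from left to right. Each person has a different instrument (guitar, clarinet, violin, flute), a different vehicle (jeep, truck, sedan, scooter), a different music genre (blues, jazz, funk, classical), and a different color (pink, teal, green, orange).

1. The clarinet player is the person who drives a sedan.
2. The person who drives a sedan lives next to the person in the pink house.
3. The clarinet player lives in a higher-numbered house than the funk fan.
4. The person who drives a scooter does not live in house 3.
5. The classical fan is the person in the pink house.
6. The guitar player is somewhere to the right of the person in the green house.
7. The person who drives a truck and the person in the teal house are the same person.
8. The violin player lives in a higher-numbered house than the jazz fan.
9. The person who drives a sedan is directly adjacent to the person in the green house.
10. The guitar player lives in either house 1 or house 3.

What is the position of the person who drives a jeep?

3

Clue 10: the guitar player is in house 3.
So house 1 gets flute for instrument.
By clue 9, the person who drives a sedan is in house 2.
By clue 9, the person in the green house is in house 1.
So house 4 gets blues for music genre.
By clue 1, the clarinet player is in house 2.
The funk fan is in house 1 (clue 3).
Clue 5: the classical fan is in house 3.
House 4's instrument must be violin (nothing else left).
House 2 music genre: only jazz fits.
House 2 color: only orange fits.
That leaves pink as the color for house 3.
House 4 color: only teal fits.
From clue 7, the person who drives a truck must be in house 4.
House 1 vehicle: only scooter fits.
That leaves jeep as the vehicle for house 3.
So: house 1 = flute/scooter/funk/green, house 2 = clarinet/sedan/jazz/orange, house 3 = guitar/jeep/classical/pink, house 4 = violin/truck/blues/teal.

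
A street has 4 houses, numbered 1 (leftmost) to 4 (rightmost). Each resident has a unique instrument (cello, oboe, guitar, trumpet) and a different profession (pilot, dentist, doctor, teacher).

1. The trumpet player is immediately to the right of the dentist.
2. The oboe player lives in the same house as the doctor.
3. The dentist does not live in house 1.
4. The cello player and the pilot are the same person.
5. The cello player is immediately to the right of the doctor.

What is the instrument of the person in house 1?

oboe

The trumpet player is narrowed to house 3 or 4; consider each.
Placing it in house 3 leads to a contradiction, so it's in house 4.
By clue 1, the dentist is in house 3.
Clue 4 places the cello player in house 2.
By clue 4, the pilot is in house 2.
The doctor is in house 1 (clue 5).
So house 1 gets oboe for instrument.
That leaves guitar as the instrument for house 3.
That leaves teacher as the profession for house 4.
So: house 1 = oboe/doctor, house 2 = cello/pilot, house 3 = guitar/dentist, house 4 = trumpet/teacher.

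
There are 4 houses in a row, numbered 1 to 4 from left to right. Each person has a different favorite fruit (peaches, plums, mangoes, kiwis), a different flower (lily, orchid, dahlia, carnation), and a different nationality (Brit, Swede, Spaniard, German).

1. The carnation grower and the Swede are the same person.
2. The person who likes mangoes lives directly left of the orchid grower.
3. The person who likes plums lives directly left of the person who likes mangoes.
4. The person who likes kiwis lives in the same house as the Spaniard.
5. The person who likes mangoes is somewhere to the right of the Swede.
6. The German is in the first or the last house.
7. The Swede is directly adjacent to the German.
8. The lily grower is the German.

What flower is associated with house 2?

carnation

The Swede is in house 2 (clue 7).
By clue 7, the German is in house 1.
Clue 8 places the lily grower in house 1.
The carnation grower is in house 2 (clue 1).
Clue 5: the person who likes mangoes is in house 3.
House 4 favorite fruit: only kiwis fits.
By clue 2, the orchid grower is in house 4.
Clue 3: the person who likes plums is in house 2.
From clue 4, the Spaniard must be in house 4.
House 1 favorite fruit: only peaches fits.
House 3 flower: only dahlia fits.
House 3's nationality must be Brit (nothing else left).
So: house 1 = peaches/lily/German, house 2 = plums/carnation/Swede, house 3 = mangoes/dahlia/Brit, house 4 = kiwis/orchid/Spaniard.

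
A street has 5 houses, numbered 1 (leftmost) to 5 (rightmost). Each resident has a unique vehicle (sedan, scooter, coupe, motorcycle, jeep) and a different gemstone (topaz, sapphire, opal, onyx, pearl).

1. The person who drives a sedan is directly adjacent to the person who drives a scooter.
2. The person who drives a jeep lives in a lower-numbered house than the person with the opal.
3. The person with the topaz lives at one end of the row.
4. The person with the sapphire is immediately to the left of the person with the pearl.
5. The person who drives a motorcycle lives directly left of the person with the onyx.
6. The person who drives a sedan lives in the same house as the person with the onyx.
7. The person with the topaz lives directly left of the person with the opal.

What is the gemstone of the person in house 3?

onyx

Clue 7 places the person with the topaz in house 1.
Clue 7 places the person with the opal in house 2.
Clue 2: the person who drives a jeep is in house 1.
The person with the pearl is narrowed to house 4 or 5; consider each.
Placing it in house 4 leads to a contradiction, so it's in house 5.
By clue 4, the person with the sapphire is in house 4.
The only gemstone still possible for house 3 is onyx.
The person who drives a motorcycle is in house 2 (clue 5).
Clue 6: the person who drives a sedan is in house 3.
From clue 1, the person who drives a scooter must be in house 4.
House 5's vehicle must be coupe (nothing else left).
So: house 1 = jeep/topaz, house 2 = motorcycle/opal, house 3 = sedan/onyx, house 4 = scooter/sapphire, house 5 = coupe/pearl.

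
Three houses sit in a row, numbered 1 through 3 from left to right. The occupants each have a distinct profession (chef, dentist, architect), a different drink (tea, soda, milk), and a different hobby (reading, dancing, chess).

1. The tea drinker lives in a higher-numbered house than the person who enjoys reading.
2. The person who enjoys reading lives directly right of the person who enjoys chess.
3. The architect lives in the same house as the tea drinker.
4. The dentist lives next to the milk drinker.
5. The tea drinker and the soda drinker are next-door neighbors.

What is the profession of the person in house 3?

architect

By clue 2, the person who enjoys reading is in house 2.
The person who enjoys chess is in house 1 (clue 2).
That leaves dancing as the hobby for house 3.
From clue 1, the tea drinker must be in house 3.
The architect is in house 3 (clue 3).
The soda drinker is in house 2 (clue 5).
House 1 drink: only milk fits.
By clue 4, the dentist is in house 2.
House 1 profession: only chef fits.
So: house 1 = chef/milk/chess, house 2 = dentist/soda/reading, house 3 = architect/tea/dancing.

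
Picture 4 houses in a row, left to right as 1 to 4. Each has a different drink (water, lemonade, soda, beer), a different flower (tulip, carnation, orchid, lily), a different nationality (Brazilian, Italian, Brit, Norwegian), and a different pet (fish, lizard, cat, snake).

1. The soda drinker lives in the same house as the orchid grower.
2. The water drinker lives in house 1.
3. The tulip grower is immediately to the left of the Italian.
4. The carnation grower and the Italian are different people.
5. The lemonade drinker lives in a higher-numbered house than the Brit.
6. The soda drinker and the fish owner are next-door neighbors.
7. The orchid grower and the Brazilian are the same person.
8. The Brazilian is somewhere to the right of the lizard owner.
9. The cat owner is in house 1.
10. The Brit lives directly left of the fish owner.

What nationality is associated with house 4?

From clue 2, the water drinker must be in house 1.
By clue 9, the cat owner is in house 1.
The soda drinker is narrowed to house 3 or 4; consider each.
Placing it in house 3 leads to a contradiction, so it's in house 4.
Clue 1: the orchid grower is in house 4.
Clue 6 places the fish owner in house 3.
From clue 7, the Brazilian must be in house 4.
Clue 10 places the Brit in house 2.
The only nationality still possible for house 1 is Norwegian.
House 3 nationality: only Italian fits.
House 2 pet: only lizard fits.
House 4's pet must be snake (nothing else left).
The tulip grower is in house 2 (clue 3).
Clue 5 places the lemonade drinker in house 3.
The only drink still possible for house 2 is beer.
That leaves carnation as the flower for house 1.
House 3 flower: only lily fits.
So: house 1 = water/carnation/Norwegian/cat, house 2 = beer/tulip/Brit/lizard, house 3 = lemonade/lily/Italian/fish, house 4 = soda/orchid/Brazilian/snake.

Brazilian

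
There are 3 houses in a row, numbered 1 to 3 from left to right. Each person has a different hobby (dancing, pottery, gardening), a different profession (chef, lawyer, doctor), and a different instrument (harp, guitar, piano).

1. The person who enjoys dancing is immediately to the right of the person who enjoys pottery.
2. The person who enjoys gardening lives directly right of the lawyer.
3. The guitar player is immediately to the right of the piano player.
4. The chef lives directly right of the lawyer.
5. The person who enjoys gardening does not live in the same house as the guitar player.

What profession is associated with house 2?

House 1 hobby: only pottery fits.
The person who enjoys dancing is in house 2 (clue 1).
That leaves gardening as the hobby for house 3.
By clue 2, the lawyer is in house 2.
Clue 4 places the chef in house 3.
From clue 5, the guitar player must be in house 2.
That leaves doctor as the profession for house 1.
The only instrument still possible for house 1 is piano.
House 3's instrument must be harp (nothing else left).
So: house 1 = pottery/doctor/piano, house 2 = dancing/lawyer/guitar, house 3 = gardening/chef/harp.

lawyer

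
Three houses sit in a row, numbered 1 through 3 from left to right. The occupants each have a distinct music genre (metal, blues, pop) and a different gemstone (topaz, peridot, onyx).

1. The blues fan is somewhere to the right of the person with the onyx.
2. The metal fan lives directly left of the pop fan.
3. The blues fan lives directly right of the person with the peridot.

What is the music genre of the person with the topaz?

House 1 music genre: only metal fits.
The only gemstone still possible for house 3 is topaz.
By clue 2, the pop fan is in house 2.
That leaves blues as the music genre for house 3.
By clue 3, the person with the peridot is in house 2.
That leaves onyx as the gemstone for house 1.
So: house 1 = metal/onyx, house 2 = pop/peridot, house 3 = blues/topaz.

blues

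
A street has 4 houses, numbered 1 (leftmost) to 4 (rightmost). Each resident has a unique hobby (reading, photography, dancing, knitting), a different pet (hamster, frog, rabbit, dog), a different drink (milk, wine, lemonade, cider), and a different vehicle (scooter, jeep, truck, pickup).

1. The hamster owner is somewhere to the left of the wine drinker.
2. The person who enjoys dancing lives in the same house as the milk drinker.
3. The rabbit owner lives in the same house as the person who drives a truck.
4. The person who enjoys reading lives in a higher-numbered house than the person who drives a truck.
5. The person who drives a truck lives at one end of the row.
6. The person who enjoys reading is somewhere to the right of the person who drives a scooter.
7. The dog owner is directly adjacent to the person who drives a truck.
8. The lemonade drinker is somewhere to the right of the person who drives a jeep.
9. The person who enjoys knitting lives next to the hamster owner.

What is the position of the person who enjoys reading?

By clue 5, the person who drives a truck is in house 1.
Clue 7: the dog owner is in house 2.
The only vehicle still possible for house 4 is pickup.
Clue 3 places the rabbit owner in house 1.
House 4's pet must be frog (nothing else left).
Clue 1: the wine drinker is in house 4.
House 3's pet must be hamster (nothing else left).
That leaves lemonade as the drink for house 3.
By clue 8, the person who drives a jeep is in house 2.
House 3 vehicle: only scooter fits.
Clue 6 places the person who enjoys reading in house 4.
So house 2 gets knitting for hobby.
That leaves photography as the hobby for house 3.
The milk drinker is in house 1 (clue 2).
House 1 hobby: only dancing fits.
House 2 drink: only cider fits.
So: house 1 = dancing/rabbit/milk/truck, house 2 = knitting/dog/cider/jeep, house 3 = photography/hamster/lemonade/scooter, house 4 = reading/frog/wine/pickup.

4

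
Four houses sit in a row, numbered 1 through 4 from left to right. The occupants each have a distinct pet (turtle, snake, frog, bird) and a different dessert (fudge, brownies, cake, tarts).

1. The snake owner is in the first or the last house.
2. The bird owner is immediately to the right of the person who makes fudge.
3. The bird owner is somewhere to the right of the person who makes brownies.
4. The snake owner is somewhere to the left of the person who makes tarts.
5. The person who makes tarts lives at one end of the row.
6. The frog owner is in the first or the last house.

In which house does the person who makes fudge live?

2

Clue 4: the snake owner is in house 1.
Clue 5 places the person who makes tarts in house 4.
So house 4 gets frog for pet.
So house 3 gets cake for dessert.
The bird owner is narrowed to house 2 or 3; consider each.
Placing it in house 2 leads to a contradiction, so it's in house 3.
Clue 2: the person who makes fudge is in house 2.
That leaves turtle as the pet for house 2.
That leaves brownies as the dessert for house 1.
So: house 1 = snake/brownies, house 2 = turtle/fudge, house 3 = bird/cake, house 4 = frog/tarts.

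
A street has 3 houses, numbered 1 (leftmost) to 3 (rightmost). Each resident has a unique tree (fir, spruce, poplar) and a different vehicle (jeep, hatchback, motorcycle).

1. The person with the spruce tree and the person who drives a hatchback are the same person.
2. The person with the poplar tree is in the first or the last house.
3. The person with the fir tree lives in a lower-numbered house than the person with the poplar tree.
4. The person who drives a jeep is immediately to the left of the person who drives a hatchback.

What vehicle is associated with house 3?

motorcycle

Clue 3 places the person with the poplar tree in house 3.
The person with the spruce tree is in house 2 (clue 1).
Clue 1: the person who drives a hatchback is in house 2.
Clue 4 places the person who drives a jeep in house 1.
So house 1 gets fir for tree.
House 3's vehicle must be motorcycle (nothing else left).
So: house 1 = fir/jeep, house 2 = spruce/hatchback, house 3 = poplar/motorcycle.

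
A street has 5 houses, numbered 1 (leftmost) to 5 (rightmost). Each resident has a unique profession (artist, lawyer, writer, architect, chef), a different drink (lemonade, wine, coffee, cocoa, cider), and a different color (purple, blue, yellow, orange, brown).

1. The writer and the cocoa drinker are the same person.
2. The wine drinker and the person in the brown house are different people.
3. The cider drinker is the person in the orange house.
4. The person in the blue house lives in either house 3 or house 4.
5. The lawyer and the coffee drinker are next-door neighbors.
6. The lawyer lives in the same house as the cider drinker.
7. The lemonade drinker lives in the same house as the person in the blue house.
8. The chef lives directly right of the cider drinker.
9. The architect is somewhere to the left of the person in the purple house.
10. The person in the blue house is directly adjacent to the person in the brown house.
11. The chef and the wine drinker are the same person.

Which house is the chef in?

3

The lemonade drinker is narrowed to house 3 or 4; consider each.
Placing it in house 3 leads to a contradiction, so it's in house 4.
Clue 7 places the person in the blue house in house 4.
The only drink still possible for house 5 is cocoa.
Clue 1: the writer is in house 5.
The chef is narrowed to house 2 or 3; consider each.
Placing it in house 2 leads to a contradiction, so it's in house 3.
By clue 8, the cider drinker is in house 2.
From clue 11, the wine drinker must be in house 3.
House 1's drink must be coffee (nothing else left).
By clue 2, the person in the brown house is in house 5.
By clue 3, the person in the orange house is in house 2.
Clue 5: the lawyer is in house 2.
That leaves yellow as the color for house 1.
The only color still possible for house 3 is purple.
The architect is in house 1 (clue 9).
House 4 profession: only artist fits.
So: house 1 = architect/coffee/yellow, house 2 = lawyer/cider/orange, house 3 = chef/wine/purple, house 4 = artist/lemonade/blue, house 5 = writer/cocoa/brown.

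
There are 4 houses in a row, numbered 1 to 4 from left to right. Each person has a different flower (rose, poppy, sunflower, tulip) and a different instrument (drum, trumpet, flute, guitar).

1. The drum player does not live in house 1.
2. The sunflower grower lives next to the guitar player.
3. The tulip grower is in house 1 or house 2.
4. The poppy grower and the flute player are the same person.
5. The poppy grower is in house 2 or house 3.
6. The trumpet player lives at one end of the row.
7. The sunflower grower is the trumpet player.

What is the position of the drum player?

House 1's instrument must be trumpet (nothing else left).
House 4 instrument: only drum fits.
Clue 7: the sunflower grower is in house 1.
The only flower still possible for house 2 is tulip.
House 4 flower: only rose fits.
By clue 2, the guitar player is in house 2.
By clue 4, the flute player is in house 3.
The only flower still possible for house 3 is poppy.
So: house 1 = sunflower/trumpet, house 2 = tulip/guitar, house 3 = poppy/flute, house 4 = rose/drum.

4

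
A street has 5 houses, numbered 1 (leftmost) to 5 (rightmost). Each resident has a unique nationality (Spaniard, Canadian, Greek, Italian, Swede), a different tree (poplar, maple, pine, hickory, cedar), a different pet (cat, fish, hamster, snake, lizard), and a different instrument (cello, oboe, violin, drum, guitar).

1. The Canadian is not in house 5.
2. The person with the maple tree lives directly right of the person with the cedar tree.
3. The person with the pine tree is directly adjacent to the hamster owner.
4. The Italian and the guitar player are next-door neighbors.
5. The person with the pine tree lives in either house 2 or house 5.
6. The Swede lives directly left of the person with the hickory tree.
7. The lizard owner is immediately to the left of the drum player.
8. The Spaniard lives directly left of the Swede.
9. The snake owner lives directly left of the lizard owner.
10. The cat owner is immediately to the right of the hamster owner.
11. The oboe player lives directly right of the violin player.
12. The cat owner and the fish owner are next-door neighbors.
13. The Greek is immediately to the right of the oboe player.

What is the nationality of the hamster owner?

Greek

The person with the pine tree is narrowed to house 2 or 5; consider each.
Placing it in house 5 leads to a contradiction, so it's in house 2.
So house 5 gets fish for pet.
The cat owner is in house 4 (clue 12).
House 1's tree must be poplar (nothing else left).
By clue 10, the hamster owner is in house 3.
So house 1 gets snake for pet.
That leaves lizard as the pet for house 2.
From clue 7, the drum player must be in house 3.
From clue 11, the oboe player must be in house 2.
Clue 11: the violin player is in house 1.
The Greek is in house 3 (clue 13).
House 5 nationality: only Italian fits.
Clue 4 places the guitar player in house 4.
Clue 8: the Spaniard is in house 1.
From clue 8, the Swede must be in house 2.
So house 4 gets Canadian for nationality.
So house 5 gets cello for instrument.
Clue 6: the person with the hickory tree is in house 3.
House 4's tree must be cedar (nothing else left).
That leaves maple as the tree for house 5.
So: house 1 = Spaniard/poplar/snake/violin, house 2 = Swede/pine/lizard/oboe, house 3 = Greek/hickory/hamster/drum, house 4 = Canadian/cedar/cat/guitar, house 5 = Italian/maple/fish/cello.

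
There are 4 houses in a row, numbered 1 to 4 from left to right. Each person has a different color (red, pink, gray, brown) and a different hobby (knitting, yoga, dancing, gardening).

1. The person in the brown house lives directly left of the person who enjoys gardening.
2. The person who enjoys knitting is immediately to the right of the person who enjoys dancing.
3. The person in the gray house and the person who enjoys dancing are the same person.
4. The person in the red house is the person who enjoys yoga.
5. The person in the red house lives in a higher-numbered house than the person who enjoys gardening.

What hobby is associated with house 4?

yoga

So house 1 gets dancing for hobby.
The person who enjoys knitting is in house 2 (clue 2).
The person in the gray house is in house 1 (clue 3).
So house 2 gets brown for color.
The only hobby still possible for house 3 is gardening.
That leaves yoga as the hobby for house 4.
Clue 4: the person in the red house is in house 4.
That leaves pink as the color for house 3.
So: house 1 = gray/dancing, house 2 = brown/knitting, house 3 = pink/gardening, house 4 = red/yoga.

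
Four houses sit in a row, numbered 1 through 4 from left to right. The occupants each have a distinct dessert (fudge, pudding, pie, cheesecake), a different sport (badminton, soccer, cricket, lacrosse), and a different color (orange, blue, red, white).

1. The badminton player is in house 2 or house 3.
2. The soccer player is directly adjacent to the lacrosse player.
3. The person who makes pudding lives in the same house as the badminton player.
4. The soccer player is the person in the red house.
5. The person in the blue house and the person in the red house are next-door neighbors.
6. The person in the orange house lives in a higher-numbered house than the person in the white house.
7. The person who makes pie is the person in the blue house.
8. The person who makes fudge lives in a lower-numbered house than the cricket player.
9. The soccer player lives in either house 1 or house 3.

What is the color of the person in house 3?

white

House 1 sport: only soccer fits.
Clue 2: the lacrosse player is in house 2.
By clue 4, the person in the red house is in house 1.
The person in the blue house is in house 2 (clue 5).
From clue 7, the person who makes pie must be in house 2.
That leaves cheesecake as the dessert for house 4.
The only sport still possible for house 4 is cricket.
That leaves white as the color for house 3.
So house 4 gets orange for color.
The only dessert still possible for house 1 is fudge.
So house 3 gets pudding for dessert.
House 3's sport must be badminton (nothing else left).
So: house 1 = fudge/soccer/red, house 2 = pie/lacrosse/blue, house 3 = pudding/badminton/white, house 4 = cheesecake/cricket/orange.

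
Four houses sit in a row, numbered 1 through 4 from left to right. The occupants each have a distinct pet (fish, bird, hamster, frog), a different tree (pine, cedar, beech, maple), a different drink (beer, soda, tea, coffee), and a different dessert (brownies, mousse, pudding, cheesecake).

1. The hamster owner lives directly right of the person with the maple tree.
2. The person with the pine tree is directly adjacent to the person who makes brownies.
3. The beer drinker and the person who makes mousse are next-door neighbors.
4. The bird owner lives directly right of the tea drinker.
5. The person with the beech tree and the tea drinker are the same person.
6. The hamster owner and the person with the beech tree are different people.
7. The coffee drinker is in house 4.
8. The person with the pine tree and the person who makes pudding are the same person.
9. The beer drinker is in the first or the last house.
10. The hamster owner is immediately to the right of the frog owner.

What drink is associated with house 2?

soda

The coffee drinker is in house 4 (clue 7).
Clue 3: the person who makes mousse is in house 2.
House 1 drink: only beer fits.
So house 1 gets cheesecake for dessert.
The bird owner is narrowed to house 3 or 4; consider each.
Placing it in house 3 leads to a contradiction, so it's in house 4.
Clue 4: the tea drinker is in house 3.
By clue 5, the person with the beech tree is in house 3.
House 2's pet must be hamster (nothing else left).
House 2's drink must be soda (nothing else left).
By clue 1, the person with the maple tree is in house 1.
Clue 2 places the person who makes brownies in house 3.
By clue 8, the person who makes pudding is in house 4.
From clue 10, the frog owner must be in house 1.
The only pet still possible for house 3 is fish.
So house 2 gets cedar for tree.
So house 4 gets pine for tree.
So: house 1 = frog/maple/beer/cheesecake, house 2 = hamster/cedar/soda/mousse, house 3 = fish/beech/tea/brownies, house 4 = bird/pine/coffee/pudding.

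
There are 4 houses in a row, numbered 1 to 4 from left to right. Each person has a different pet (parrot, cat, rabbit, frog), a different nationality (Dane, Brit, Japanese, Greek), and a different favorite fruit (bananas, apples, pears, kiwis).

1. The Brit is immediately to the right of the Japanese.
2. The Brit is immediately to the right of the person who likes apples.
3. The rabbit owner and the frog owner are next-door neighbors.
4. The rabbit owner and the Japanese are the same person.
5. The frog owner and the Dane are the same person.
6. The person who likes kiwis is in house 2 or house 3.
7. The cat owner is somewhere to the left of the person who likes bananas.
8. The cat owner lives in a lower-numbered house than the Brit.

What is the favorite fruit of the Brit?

bananas

The person who likes kiwis is narrowed to house 2 or 3; consider each.
Placing it in house 3 leads to a contradiction, so it's in house 2.
The frog owner is narrowed to house 2 or 4; consider each.
Placing it in house 4 leads to a contradiction, so it's in house 2.
By clue 5, the Dane is in house 2.
So house 4 gets parrot for pet.
So house 4 gets Brit for nationality.
Clue 1: the Japanese is in house 3.
Clue 2 places the person who likes apples in house 3.
From clue 4, the rabbit owner must be in house 3.
The only pet still possible for house 1 is cat.
House 1's nationality must be Greek (nothing else left).
House 1's favorite fruit must be pears (nothing else left).
The only favorite fruit still possible for house 4 is bananas.
So: house 1 = cat/Greek/pears, house 2 = frog/Dane/kiwis, house 3 = rabbit/Japanese/apples, house 4 = parrot/Brit/bananas.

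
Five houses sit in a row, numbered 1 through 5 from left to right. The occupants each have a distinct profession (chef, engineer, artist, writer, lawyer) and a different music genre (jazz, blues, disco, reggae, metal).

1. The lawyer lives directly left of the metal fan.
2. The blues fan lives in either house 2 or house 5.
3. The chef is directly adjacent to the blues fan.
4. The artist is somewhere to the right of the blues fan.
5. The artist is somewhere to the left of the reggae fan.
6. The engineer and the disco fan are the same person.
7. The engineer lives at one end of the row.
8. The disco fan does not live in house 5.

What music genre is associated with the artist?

By clue 4, the blues fan is in house 2.
From clue 6, the engineer must be in house 1.
The disco fan is in house 1 (clue 6).
House 5's profession must be writer (nothing else left).
That leaves lawyer as the profession for house 2.
The only profession still possible for house 3 is chef.
So house 4 gets artist for profession.
Clue 1: the metal fan is in house 3.
From clue 5, the reggae fan must be in house 5.
The only music genre still possible for house 4 is jazz.
So: house 1 = engineer/disco, house 2 = lawyer/blues, house 3 = chef/metal, house 4 = artist/jazz, house 5 = writer/reggae.

jazz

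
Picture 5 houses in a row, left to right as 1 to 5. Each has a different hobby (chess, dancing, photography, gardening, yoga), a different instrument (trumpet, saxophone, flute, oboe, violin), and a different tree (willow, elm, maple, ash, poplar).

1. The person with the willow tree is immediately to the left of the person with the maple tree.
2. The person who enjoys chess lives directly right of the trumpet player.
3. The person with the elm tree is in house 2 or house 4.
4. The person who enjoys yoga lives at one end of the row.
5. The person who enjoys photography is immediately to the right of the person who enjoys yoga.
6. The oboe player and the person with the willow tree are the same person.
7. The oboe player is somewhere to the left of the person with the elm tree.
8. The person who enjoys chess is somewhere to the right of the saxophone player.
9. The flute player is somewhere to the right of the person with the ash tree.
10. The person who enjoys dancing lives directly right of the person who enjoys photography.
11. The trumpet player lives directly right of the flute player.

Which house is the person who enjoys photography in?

Clue 5 places the person who enjoys photography in house 2.
From clue 5, the person who enjoys yoga must be in house 1.
By clue 10, the person who enjoys dancing is in house 3.
The only instrument still possible for house 5 is violin.
House 5's tree must be poplar (nothing else left).
The person who enjoys chess is narrowed to house 4 or 5; consider each.
Placing it in house 4 leads to a contradiction, so it's in house 5.
Clue 2: the trumpet player is in house 4.
From clue 11, the flute player must be in house 3.
That leaves gardening as the hobby for house 4.
House 3 tree: only maple fits.
The only tree still possible for house 4 is elm.
Clue 1: the person with the willow tree is in house 2.
Clue 6: the oboe player is in house 2.
House 1's instrument must be saxophone (nothing else left).
House 1 tree: only ash fits.
So: house 1 = yoga/saxophone/ash, house 2 = photography/oboe/willow, house 3 = dancing/flute/maple, house 4 = gardening/trumpet/elm, house 5 = chess/violin/poplar.

2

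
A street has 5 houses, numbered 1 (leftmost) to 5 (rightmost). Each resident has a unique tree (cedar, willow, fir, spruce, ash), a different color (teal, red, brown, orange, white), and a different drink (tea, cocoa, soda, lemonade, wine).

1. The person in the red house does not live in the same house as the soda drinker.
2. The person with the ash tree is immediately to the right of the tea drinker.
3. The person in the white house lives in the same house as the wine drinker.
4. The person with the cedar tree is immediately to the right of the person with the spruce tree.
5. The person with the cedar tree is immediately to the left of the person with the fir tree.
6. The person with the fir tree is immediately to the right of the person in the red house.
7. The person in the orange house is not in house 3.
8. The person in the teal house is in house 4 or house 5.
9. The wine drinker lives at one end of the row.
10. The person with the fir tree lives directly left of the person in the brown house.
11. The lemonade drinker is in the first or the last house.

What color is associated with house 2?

House 3 color: only red fits.
From clue 6, the person with the fir tree must be in house 4.
Clue 10 places the person in the brown house in house 5.
The only color still possible for house 1 is white.
The only color still possible for house 2 is orange.
House 4's color must be teal (nothing else left).
The wine drinker is in house 1 (clue 3).
The person with the cedar tree is in house 3 (clue 5).
House 3 drink: only cocoa fits.
By clue 2, the person with the ash tree is in house 5.
The tea drinker is in house 4 (clue 2).
From clue 4, the person with the spruce tree must be in house 2.
So house 1 gets willow for tree.
That leaves soda as the drink for house 2.
So house 5 gets lemonade for drink.
So: house 1 = willow/white/wine, house 2 = spruce/orange/soda, house 3 = cedar/red/cocoa, house 4 = fir/teal/tea, house 5 = ash/brown/lemonade.

orange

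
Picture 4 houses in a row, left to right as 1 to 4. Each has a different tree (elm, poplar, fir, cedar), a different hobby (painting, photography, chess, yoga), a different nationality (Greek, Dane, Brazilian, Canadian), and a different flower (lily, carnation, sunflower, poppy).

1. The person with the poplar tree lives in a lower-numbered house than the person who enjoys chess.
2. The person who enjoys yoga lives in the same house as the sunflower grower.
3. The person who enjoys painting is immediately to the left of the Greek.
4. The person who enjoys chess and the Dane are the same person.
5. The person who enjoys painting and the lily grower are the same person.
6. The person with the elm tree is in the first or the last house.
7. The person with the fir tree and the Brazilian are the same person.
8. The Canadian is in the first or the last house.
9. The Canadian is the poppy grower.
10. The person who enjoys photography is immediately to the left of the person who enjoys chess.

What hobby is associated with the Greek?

The person with the elm tree is narrowed to house 1 or 4; consider each.
Placing it in house 1 leads to a contradiction, so it's in house 4.
The Canadian is narrowed to house 1 or 4; consider each.
Placing it in house 4 leads to a contradiction, so it's in house 1.
By clue 9, the poppy grower is in house 1.
That leaves photography as the hobby for house 1.
From clue 10, the person who enjoys chess must be in house 2.
The only hobby still possible for house 4 is yoga.
Clue 1: the person with the poplar tree is in house 1.
Clue 2 places the sunflower grower in house 4.
Clue 3: the Greek is in house 4.
Clue 4 places the Dane in house 2.
From clue 5, the lily grower must be in house 3.
House 3 hobby: only painting fits.
That leaves Brazilian as the nationality for house 3.
House 2's flower must be carnation (nothing else left).
Clue 7 places the person with the fir tree in house 3.
The only tree still possible for house 2 is cedar.
So: house 1 = poplar/photography/Canadian/poppy, house 2 = cedar/chess/Dane/carnation, house 3 = fir/painting/Brazilian/lily, house 4 = elm/yoga/Greek/sunflower.

yoga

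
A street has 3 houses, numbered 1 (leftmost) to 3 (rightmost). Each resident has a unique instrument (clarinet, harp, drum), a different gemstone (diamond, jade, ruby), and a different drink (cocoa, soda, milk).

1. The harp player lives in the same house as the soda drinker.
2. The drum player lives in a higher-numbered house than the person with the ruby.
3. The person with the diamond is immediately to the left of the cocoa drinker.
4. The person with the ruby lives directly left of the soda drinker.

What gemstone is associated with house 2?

The only gemstone still possible for house 3 is jade.
House 1 drink: only milk fits.
So house 1 gets clarinet for instrument.
The drum player is narrowed to house 2 or 3; consider each.
Placing it in house 2 leads to a contradiction, so it's in house 3.
So house 2 gets harp for instrument.
The soda drinker is in house 2 (clue 1).
Clue 4: the person with the ruby is in house 1.
So house 2 gets diamond for gemstone.
House 3 drink: only cocoa fits.
So: house 1 = clarinet/ruby/milk, house 2 = harp/diamond/soda, house 3 = drum/jade/cocoa.

diamond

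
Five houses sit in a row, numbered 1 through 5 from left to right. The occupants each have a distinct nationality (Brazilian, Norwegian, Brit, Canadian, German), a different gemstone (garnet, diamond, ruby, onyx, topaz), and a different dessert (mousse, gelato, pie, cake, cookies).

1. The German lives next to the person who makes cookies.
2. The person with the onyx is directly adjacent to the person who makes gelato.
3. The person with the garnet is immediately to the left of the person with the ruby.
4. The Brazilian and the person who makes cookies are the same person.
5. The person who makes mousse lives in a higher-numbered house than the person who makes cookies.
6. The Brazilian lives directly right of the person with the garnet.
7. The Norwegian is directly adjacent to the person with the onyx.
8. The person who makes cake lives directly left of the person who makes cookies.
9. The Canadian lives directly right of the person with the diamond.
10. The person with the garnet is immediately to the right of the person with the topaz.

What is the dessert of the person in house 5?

mousse

So house 5 gets onyx for gemstone.
By clue 2, the person who makes gelato is in house 4.
The Norwegian is in house 4 (clue 7).
House 1 nationality: only Brit fits.
That leaves pie as the dessert for house 1.
So house 2 gets cake for dessert.
House 3 dessert: only cookies fits.
The only dessert still possible for house 5 is mousse.
The German is in house 2 (clue 1).
The person with the garnet is in house 2 (clue 6).
From clue 10, the person with the topaz must be in house 1.
House 3's nationality must be Brazilian (nothing else left).
So house 5 gets Canadian for nationality.
House 3 gemstone: only ruby fits.
House 4 gemstone: only diamond fits.
So: house 1 = Brit/topaz/pie, house 2 = German/garnet/cake, house 3 = Brazilian/ruby/cookies, house 4 = Norwegian/diamond/gelato, house 5 = Canadian/onyx/mousse.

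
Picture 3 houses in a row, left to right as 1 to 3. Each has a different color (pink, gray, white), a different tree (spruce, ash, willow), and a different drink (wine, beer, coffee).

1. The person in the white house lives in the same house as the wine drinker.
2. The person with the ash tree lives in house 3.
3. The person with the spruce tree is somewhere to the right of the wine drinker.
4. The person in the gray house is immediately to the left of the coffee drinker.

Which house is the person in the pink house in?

3

The person with the ash tree is in house 3 (clue 2).
The only tree still possible for house 1 is willow.
So house 2 gets spruce for tree.
Clue 3: the wine drinker is in house 1.
House 3's color must be pink (nothing else left).
The person in the white house is in house 1 (clue 1).
So house 2 gets gray for color.
The coffee drinker is in house 3 (clue 4).
So house 2 gets beer for drink.
So: house 1 = white/willow/wine, house 2 = gray/spruce/beer, house 3 = pink/ash/coffee.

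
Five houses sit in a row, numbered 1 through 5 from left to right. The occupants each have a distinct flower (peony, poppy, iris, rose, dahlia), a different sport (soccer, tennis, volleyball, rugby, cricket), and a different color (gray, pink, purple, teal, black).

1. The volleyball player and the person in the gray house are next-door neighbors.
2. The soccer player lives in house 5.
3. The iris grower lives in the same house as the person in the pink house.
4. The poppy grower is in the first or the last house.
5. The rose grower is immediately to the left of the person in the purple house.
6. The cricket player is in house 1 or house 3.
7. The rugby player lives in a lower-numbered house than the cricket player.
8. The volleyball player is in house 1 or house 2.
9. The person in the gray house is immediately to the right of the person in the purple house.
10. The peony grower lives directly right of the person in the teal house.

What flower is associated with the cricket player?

By clue 2, the soccer player is in house 5.
By clue 7, the cricket player is in house 3.
House 4 sport: only tennis fits.
Clue 1: the volleyball player is in house 2.
By clue 1, the person in the gray house is in house 3.
By clue 9, the person in the purple house is in house 2.
That leaves rugby as the sport for house 1.
By clue 5, the rose grower is in house 1.
House 3's flower must be dahlia (nothing else left).
House 4's flower must be iris (nothing else left).
Clue 3: the person in the pink house is in house 4.
That leaves peony as the flower for house 2.
House 5 flower: only poppy fits.
That leaves teal as the color for house 1.
House 5 color: only black fits.
So: house 1 = rose/rugby/teal, house 2 = peony/volleyball/purple, house 3 = dahlia/cricket/gray, house 4 = iris/tennis/pink, house 5 = poppy/soccer/black.

dahlia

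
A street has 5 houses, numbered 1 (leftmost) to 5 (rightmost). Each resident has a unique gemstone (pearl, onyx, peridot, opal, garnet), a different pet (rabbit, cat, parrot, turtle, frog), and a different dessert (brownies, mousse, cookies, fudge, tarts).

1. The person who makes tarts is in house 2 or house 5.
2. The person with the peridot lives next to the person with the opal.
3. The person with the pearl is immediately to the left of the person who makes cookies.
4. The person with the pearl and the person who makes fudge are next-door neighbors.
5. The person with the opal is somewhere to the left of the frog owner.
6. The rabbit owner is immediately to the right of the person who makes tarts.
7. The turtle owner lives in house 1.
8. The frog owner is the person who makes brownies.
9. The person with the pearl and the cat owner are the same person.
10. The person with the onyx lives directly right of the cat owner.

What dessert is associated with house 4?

mousse

By clue 6, the rabbit owner is in house 3.
The person who makes tarts is in house 2 (clue 6).
Clue 7: the turtle owner is in house 1.
The person with the onyx is narrowed to house 3 or 5; consider each.
Placing it in house 5 leads to a contradiction, so it's in house 3.
Clue 10: the cat owner is in house 2.
By clue 9, the person with the pearl is in house 2.
Clue 2 places the person with the peridot in house 5.
Clue 2 places the person with the opal in house 4.
Clue 3 places the person who makes cookies in house 3.
By clue 5, the frog owner is in house 5.
Clue 8 places the person who makes brownies in house 5.
House 1 gemstone: only garnet fits.
House 4's pet must be parrot (nothing else left).
House 1's dessert must be fudge (nothing else left).
House 4 dessert: only mousse fits.
So: house 1 = garnet/turtle/fudge, house 2 = pearl/cat/tarts, house 3 = onyx/rabbit/cookies, house 4 = opal/parrot/mousse, house 5 = peridot/frog/brownies.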